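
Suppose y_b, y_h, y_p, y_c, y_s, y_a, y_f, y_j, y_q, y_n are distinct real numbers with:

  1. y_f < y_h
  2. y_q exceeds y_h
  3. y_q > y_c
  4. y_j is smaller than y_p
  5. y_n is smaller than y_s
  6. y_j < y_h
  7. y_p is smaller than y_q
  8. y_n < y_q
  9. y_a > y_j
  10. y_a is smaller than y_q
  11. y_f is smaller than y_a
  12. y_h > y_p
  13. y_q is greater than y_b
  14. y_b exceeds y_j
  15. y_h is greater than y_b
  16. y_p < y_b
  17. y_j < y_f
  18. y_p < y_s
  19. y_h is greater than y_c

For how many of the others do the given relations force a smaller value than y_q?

The elements the relations force below y_q are y_j, y_p, y_c, y_f, y_b, y_h, y_a, y_n — no chain reaches any other.
That is 8.

8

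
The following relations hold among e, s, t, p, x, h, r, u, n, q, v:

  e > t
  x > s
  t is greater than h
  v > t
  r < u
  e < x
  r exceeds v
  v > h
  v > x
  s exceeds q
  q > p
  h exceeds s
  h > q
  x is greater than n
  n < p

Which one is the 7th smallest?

e

Chaining the given pairs: n < p < q < s < h < t < e < x < v < r < u.
Counting 7 from the smallest end gives e.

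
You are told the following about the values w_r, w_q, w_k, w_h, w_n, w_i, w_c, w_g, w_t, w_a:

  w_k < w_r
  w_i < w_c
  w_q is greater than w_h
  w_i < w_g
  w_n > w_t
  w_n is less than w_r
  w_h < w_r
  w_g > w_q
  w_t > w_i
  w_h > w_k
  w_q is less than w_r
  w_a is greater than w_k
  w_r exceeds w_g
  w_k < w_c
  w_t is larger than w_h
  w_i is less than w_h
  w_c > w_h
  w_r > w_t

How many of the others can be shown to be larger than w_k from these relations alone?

8

Directly above w_k: w_h, w_c, w_a, w_r.
One step further: w_t, w_q (6 so far).
One step further: w_n, w_g (8 so far).
Nothing else is reachable above w_k; 8 in all.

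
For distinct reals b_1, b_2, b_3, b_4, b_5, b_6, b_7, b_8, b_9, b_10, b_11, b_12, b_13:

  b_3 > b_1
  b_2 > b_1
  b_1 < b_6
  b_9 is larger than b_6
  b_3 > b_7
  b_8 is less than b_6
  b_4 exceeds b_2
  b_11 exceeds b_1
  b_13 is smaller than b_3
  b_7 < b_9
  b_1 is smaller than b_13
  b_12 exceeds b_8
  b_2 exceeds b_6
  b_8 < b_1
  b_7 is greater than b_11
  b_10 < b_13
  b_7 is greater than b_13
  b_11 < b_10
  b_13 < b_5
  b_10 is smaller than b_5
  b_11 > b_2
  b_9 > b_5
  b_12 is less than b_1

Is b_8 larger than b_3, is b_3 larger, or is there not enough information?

The relevant relations are b_8 < b_12; b_12 < b_1; b_1 < b_6; b_6 < b_2; b_2 < b_11; b_11 < b_10; b_10 < b_13; b_13 < b_3.
Together: b_8 < b_12 < b_1 < b_6 < b_2 < b_11 < b_10 < b_13 < b_3.
So b_3 is larger.

b_3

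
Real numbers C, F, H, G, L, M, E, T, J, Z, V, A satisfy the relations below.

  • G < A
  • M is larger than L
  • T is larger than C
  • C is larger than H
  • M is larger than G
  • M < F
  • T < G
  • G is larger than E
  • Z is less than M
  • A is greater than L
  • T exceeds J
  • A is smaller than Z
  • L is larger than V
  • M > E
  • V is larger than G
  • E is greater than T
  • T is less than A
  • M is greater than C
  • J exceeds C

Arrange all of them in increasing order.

The consecutive links are each given: H < C; C < J; J < T; T < E; E < G; G < V; V < L; L < A; A < Z; Z < M; M < F.

H < C < J < T < E < G < V < L < A < Z < M < F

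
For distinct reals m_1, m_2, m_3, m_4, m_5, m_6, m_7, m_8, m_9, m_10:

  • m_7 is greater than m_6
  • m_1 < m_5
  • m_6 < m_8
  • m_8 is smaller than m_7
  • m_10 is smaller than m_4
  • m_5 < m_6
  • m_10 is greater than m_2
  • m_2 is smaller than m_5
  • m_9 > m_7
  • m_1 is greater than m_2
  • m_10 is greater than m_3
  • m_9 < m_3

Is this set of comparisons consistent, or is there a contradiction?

consistent

The single ordering m_2 < m_1 < m_5 < m_6 < m_8 < m_7 < m_9 < m_3 < m_10 < m_4 satisfies every listed relation, so no contradiction arises.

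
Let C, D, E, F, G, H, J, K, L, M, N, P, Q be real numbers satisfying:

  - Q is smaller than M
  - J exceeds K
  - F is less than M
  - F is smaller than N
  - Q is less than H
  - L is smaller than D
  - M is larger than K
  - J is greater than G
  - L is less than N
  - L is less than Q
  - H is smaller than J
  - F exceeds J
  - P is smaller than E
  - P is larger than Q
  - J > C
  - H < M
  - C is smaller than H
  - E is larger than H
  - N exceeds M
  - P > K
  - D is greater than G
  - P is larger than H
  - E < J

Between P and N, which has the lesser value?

Chaining the given relations: P < E < J < F < M < N.
So P < N; P is the smaller of the two.

P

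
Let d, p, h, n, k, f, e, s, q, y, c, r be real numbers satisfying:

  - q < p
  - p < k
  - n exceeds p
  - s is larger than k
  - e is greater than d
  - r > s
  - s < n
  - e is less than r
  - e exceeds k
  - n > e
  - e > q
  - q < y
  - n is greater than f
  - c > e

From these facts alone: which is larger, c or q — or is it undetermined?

Chaining the given relations: q < p < k < e < c.
So c is larger.

c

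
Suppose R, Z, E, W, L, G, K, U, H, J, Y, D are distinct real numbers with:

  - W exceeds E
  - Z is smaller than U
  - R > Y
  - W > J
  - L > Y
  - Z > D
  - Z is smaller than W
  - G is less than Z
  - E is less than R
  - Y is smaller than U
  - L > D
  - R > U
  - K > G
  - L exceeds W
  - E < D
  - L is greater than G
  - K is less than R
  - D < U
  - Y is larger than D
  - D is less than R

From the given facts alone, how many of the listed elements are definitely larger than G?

Directly above G: K, Z, L.
One step further: W, U, R (6 so far).
Nothing else is reachable above G; 6 in all.

6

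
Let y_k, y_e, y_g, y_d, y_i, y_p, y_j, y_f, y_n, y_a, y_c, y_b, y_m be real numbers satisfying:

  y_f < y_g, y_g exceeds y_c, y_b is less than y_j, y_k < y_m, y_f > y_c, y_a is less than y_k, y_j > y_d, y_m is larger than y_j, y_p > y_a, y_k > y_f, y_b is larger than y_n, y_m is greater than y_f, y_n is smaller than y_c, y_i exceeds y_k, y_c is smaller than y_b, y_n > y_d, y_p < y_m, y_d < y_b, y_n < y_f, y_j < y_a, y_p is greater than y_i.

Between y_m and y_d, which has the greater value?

y_d < y_n and y_n < y_c give y_d < y_c.
Then y_c < y_b extends the chain to y_b.
Then y_b < y_j extends the chain to y_j.
With y_j < y_a: y_d < y_n < y_c < y_b < y_j < y_a.
With y_a < y_k: y_d < y_n < y_c < y_b < y_j < y_a < y_k.
Then y_k < y_i extends the chain to y_i.
Then y_i < y_p extends the chain to y_p.
With y_p < y_m: y_d < y_n < y_c < y_b < y_j < y_a < y_k < y_i < y_p < y_m.
So y_d < y_m; y_m is the larger of the two.

y_m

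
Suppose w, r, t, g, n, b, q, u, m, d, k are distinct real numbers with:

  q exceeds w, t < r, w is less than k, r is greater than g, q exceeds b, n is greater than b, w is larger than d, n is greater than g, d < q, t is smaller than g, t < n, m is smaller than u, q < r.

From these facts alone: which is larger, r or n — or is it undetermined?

Following every chain through n: below n we get t, g, b.
r is not reached, and no chain runs the other way from r to n.
So the given relations leave the order of n and r undetermined.

undetermined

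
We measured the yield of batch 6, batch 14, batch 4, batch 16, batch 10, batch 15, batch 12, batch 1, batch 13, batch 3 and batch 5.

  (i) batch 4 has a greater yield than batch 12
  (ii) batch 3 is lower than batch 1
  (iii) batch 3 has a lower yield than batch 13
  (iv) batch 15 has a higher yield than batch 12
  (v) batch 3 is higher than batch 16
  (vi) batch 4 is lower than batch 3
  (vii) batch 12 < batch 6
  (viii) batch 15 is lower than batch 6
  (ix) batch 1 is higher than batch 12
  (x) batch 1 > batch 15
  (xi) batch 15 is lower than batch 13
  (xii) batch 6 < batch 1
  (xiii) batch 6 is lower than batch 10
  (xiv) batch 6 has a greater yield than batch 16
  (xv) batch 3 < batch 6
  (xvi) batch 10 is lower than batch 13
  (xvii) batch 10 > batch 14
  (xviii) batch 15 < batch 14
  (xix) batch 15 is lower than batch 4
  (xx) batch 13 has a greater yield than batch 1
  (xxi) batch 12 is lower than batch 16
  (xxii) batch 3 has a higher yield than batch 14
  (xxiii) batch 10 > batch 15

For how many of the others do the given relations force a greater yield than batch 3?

Directly above batch 3: batch 6, batch 1, batch 13.
One step further: batch 10 (4 so far).
Nothing else is reachable above batch 3; 4 in all.

4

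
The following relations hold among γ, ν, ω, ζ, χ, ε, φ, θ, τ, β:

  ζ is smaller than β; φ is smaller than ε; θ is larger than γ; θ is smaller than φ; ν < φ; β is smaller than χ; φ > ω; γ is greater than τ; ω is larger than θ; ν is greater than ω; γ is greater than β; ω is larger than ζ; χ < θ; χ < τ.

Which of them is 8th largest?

Chaining the given pairs: ζ < β < χ < τ < γ < θ < ω < ν < φ < ε.
Counting 8 from the largest end gives χ.

χ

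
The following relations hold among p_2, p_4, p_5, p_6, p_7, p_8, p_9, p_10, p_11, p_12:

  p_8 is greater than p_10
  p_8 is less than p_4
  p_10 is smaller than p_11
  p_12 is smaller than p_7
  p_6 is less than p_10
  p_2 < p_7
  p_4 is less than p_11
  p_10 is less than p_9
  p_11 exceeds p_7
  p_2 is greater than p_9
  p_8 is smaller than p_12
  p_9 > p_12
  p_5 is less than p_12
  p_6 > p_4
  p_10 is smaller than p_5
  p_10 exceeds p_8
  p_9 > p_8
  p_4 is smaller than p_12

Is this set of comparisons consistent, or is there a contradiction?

We have p_10 < p_8 stated directly, yet also p_8 < p_4 < p_6 < p_10 by chaining the others — so p_8 < p_10. Contradiction.

inconsistent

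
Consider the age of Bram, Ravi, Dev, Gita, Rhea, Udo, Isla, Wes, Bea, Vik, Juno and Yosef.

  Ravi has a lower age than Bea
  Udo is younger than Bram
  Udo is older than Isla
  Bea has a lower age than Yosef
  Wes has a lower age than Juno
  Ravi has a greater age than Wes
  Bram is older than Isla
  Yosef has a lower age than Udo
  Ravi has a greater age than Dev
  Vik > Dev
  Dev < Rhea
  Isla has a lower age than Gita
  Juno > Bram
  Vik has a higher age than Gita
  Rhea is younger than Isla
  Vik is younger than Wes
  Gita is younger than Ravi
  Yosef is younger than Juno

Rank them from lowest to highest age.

The consecutive links are each given: Dev < Rhea; Rhea < Isla; Isla < Gita; Gita < Vik; Vik < Wes; Wes < Ravi; Ravi < Bea; Bea < Yosef; Yosef < Udo; Udo < Bram; Bram < Juno.

Dev < Rhea < Isla < Gita < Vik < Wes < Ravi < Bea < Yosef < Udo < Bram < Juno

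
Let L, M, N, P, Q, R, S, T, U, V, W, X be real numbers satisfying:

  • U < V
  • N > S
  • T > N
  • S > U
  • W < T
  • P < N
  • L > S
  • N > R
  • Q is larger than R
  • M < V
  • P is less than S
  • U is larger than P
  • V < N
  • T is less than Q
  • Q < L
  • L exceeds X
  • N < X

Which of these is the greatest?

Chaining downward from L: directly below it, S, X, Q; then P, U, R, N, T; then W, V; then M.
That covers every other element, and nothing is given above L, so L is the greatest.

L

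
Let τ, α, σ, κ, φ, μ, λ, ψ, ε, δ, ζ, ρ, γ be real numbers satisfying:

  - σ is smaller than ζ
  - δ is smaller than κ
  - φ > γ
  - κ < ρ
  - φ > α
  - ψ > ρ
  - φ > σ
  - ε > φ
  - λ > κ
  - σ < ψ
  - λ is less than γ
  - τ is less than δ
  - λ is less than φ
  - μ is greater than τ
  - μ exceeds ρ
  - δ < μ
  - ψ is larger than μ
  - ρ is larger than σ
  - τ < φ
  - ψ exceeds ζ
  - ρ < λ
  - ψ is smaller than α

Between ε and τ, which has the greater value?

τ < δ and δ < κ give τ < κ.
With κ < ρ: τ < δ < κ < ρ.
Then ρ < μ extends the chain to μ.
With μ < ψ: τ < δ < κ < ρ < μ < ψ.
With ψ < α: τ < δ < κ < ρ < μ < ψ < α.
Then α < φ extends the chain to φ.
With φ < ε: τ < δ < κ < ρ < μ < ψ < α < φ < ε.
So τ < ε; ε is the larger of the two.

ε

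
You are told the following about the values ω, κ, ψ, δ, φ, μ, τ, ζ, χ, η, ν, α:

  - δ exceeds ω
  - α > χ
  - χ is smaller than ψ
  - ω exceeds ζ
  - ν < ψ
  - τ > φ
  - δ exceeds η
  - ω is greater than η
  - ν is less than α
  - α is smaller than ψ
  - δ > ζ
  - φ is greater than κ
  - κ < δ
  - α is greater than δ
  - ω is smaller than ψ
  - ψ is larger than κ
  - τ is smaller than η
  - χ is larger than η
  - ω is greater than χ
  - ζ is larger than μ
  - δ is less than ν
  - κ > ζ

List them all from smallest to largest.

μ < ζ < κ < φ < τ < η < χ < ω < δ < ν < α < ψ

The consecutive links are each given: μ < ζ; ζ < κ; κ < φ; φ < τ; τ < η; η < χ; χ < ω; ω < δ; δ < ν; ν < α; α < ψ.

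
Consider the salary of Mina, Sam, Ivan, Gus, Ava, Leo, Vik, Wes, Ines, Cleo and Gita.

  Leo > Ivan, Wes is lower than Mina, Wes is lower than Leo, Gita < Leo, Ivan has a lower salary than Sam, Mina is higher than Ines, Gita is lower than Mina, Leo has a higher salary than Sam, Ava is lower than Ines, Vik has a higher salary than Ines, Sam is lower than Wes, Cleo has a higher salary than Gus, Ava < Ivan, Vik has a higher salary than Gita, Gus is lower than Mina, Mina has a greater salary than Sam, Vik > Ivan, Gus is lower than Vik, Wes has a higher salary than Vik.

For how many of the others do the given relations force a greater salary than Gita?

4

The elements the relations force above Gita are Vik, Wes, Mina, Leo — no chain reaches any other.
That is 4.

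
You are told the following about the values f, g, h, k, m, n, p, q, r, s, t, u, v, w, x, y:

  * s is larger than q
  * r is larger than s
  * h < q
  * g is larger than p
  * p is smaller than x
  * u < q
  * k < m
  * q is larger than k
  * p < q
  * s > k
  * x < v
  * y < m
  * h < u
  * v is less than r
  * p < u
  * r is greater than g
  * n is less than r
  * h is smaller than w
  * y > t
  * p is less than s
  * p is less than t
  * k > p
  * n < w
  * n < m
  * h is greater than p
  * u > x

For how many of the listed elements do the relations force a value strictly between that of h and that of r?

The relations place h below r. An element lies strictly between them when it is forced above h and also forced below r.
Above h: {u, q, s, w}. Below r: {p, k, g, n, x, u, q, s, v}.
Intersection: {u, q, s} — 3.

3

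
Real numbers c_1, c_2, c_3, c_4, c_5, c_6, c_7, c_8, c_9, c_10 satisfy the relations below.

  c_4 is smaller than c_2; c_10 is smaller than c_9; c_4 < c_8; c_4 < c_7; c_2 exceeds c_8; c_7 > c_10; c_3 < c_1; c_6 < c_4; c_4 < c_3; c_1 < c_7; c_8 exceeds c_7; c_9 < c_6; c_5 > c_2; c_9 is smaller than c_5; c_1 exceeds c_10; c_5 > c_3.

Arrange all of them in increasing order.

Nothing is placed below c_10, so it is least; from there c_10 < c_9; c_9 < c_6; c_6 < c_4; c_4 < c_3; c_3 < c_1; c_1 < c_7; c_7 < c_8; c_8 < c_2; c_2 < c_5, each given directly.

c_10 < c_9 < c_6 < c_4 < c_3 < c_1 < c_7 < c_8 < c_2 < c_5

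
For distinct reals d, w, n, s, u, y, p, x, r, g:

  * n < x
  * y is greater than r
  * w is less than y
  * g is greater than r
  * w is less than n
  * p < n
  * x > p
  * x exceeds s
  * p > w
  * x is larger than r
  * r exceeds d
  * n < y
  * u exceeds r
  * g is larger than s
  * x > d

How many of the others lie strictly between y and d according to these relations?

Chaining upward from d reaches: r, u, g, x.
Chaining downward from y reaches: r, w, p, n.
Strictly between d and y are those in both lists: r — 1 element.

1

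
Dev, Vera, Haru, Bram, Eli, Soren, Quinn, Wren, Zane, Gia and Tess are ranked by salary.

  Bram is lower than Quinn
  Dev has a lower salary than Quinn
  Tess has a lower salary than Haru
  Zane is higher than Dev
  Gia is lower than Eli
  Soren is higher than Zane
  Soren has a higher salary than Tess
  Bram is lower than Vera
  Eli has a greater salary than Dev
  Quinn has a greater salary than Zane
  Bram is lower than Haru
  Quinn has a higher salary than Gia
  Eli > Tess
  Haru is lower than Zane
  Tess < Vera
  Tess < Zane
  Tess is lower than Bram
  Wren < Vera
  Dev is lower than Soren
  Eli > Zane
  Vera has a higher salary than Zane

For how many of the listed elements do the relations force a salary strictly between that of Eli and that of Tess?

The relations place Tess below Eli. An element lies strictly between them when it is forced above Tess and also forced below Eli.
Above Tess: {Bram, Haru, Zane, Quinn, Vera, Soren}. Below Eli: {Gia, Dev, Bram, Haru, Zane}.
Intersection: {Bram, Haru, Zane} — 3.

3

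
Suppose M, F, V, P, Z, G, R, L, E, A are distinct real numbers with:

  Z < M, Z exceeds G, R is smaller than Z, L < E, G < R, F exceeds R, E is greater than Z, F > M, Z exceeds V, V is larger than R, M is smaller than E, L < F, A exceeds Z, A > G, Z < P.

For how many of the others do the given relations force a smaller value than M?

The elements the relations force below M are G, R, V, Z — no chain reaches any other.
That is 4.

4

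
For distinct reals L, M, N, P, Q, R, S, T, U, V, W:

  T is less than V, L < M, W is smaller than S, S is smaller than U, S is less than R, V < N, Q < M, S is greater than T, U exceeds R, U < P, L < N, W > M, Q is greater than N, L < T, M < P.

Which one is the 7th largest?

Q

Piecing the relations together gives one ordering: L < T < V < N < Q < M < W < S < R < U < P.
The 7th largest is Q.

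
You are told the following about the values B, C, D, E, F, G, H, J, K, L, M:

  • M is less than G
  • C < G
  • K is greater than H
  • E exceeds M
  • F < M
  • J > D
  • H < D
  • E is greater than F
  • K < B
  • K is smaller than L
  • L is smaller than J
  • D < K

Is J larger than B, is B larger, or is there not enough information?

Following every chain through B: below B we get H, D, K.
J is not reached, and no chain runs the other way from J to B.
So the given relations leave the order of B and J undetermined.

undetermined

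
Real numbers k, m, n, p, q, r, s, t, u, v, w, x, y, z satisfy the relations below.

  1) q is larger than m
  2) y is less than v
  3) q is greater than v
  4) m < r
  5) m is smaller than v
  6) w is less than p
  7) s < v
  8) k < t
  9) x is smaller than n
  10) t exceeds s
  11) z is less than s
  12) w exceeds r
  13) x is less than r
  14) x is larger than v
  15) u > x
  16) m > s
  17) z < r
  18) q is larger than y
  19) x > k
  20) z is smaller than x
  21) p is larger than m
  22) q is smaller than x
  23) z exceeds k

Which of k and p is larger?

k < z < s < m < v < q < x < r < w < p, by transitivity through z, s, m, v, q, x, r, w.
So k < p; p is the larger of the two.

p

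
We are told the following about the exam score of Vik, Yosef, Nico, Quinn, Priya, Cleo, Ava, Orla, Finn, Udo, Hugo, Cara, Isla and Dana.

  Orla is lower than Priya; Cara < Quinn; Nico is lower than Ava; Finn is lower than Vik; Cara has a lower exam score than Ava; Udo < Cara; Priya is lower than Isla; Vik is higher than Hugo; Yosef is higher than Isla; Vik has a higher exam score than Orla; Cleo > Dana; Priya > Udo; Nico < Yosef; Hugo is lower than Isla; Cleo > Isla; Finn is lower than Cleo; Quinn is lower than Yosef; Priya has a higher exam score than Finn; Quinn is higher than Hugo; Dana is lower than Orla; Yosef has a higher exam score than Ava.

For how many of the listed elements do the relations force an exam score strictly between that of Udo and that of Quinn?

The relations place Udo below Quinn. An element lies strictly between them when it is forced above Udo and also forced below Quinn.
Above Udo: {Cara, Priya, Isla, Cleo, Ava, Yosef}. Below Quinn: {Hugo, Cara}.
Intersection: {Cara} — 1.

1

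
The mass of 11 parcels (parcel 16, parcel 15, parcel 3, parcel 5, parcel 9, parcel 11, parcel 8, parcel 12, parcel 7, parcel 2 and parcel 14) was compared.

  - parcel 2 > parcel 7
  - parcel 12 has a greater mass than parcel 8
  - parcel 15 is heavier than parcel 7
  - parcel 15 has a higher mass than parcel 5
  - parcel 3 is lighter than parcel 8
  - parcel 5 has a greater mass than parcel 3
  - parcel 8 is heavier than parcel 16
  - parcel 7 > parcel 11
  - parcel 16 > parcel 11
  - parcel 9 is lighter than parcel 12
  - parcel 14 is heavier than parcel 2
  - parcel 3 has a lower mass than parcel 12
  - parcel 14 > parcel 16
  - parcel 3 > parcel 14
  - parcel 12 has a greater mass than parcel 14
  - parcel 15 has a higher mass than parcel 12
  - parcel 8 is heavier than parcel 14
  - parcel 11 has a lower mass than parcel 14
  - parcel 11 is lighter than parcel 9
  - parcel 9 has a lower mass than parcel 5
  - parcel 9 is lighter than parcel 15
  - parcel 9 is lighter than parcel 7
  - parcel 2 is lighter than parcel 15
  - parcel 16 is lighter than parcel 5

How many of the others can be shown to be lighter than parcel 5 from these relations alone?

7

The elements the relations force below parcel 5 are parcel 11, parcel 9, parcel 7, parcel 16, parcel 2, parcel 14, parcel 3 — no chain reaches any other.
That is 7.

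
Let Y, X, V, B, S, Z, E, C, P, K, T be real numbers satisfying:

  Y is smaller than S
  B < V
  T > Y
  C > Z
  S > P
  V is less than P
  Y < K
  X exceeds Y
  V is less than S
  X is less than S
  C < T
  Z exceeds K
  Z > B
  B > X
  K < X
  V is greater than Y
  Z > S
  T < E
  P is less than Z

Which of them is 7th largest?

The consecutive relations fix a unique order: Y < K < X < B < V < P < S < Z < C < T < E.
Counting 7 from the largest end gives V.

V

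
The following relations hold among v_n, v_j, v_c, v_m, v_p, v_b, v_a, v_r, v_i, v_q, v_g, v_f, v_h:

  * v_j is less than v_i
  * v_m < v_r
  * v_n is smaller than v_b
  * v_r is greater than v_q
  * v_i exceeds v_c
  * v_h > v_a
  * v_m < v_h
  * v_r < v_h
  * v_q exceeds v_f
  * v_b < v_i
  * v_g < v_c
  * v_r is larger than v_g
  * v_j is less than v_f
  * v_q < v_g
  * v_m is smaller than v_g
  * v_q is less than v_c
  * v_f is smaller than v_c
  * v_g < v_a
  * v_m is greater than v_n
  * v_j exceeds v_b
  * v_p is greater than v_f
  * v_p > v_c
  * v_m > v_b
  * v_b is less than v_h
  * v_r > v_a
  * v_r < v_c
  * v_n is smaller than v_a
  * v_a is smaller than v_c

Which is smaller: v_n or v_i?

v_n

v_n < v_b and v_b < v_j give v_n < v_j.
With v_j < v_f: v_n < v_b < v_j < v_f.
Then v_f < v_q extends the chain to v_q.
Then v_q < v_g extends the chain to v_g.
With v_g < v_a: v_n < v_b < v_j < v_f < v_q < v_g < v_a.
With v_a < v_r: v_n < v_b < v_j < v_f < v_q < v_g < v_a < v_r.
With v_r < v_c: v_n < v_b < v_j < v_f < v_q < v_g < v_a < v_r < v_c.
With v_c < v_i: v_n < v_b < v_j < v_f < v_q < v_g < v_a < v_r < v_c < v_i.
So v_n < v_i; v_n is the smaller of the two.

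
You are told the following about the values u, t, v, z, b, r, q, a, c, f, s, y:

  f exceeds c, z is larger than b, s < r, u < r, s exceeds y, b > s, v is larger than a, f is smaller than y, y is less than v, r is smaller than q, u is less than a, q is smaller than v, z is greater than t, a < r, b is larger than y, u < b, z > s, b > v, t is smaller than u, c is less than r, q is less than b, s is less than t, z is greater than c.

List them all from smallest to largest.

c < f < y < s < t < u < a < r < q < v < b < z

Each adjacent pair is fixed by a given relation: c < f; f < y; y < s; s < t; t < u; u < a; a < r; r < q; q < v; v < b; b < z. Chaining them end to end gives the full order.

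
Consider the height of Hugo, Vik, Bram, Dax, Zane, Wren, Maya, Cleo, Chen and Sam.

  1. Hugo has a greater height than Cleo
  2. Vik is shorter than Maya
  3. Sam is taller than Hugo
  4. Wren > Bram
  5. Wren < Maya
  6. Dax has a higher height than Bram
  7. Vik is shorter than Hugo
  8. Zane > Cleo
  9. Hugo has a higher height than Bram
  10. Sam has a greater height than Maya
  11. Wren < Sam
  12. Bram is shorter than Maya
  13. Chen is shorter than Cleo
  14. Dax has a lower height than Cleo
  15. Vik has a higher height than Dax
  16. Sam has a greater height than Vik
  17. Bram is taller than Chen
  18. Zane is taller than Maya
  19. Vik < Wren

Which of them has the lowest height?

Chen

Bram is not least since Chen < Bram; Dax is not least since Bram < Dax; Vik is not least since Dax < Vik; Wren is not least since Vik < Wren; Maya is not least since Wren < Maya; Cleo is not least since Chen < Cleo; Hugo is not least since Vik < Hugo; Zane is not least since Cleo < Zane; Sam is not least since Wren < Sam.
Only Chen has nothing below it, so Chen is the lowest height.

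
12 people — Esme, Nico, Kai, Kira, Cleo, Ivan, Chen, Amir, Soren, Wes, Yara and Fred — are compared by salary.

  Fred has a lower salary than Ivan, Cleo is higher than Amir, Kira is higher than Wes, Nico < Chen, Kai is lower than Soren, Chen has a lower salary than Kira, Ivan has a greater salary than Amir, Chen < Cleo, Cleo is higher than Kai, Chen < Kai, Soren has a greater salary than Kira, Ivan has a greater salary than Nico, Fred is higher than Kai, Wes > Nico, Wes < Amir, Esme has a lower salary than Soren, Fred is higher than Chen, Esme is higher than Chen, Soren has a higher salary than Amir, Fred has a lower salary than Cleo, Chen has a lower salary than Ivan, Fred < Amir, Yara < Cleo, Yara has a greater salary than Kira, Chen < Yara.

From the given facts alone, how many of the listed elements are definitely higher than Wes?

6

The elements the relations force above Wes are Kira, Amir, Ivan, Yara, Cleo, Soren — no chain reaches any other.
That is 6.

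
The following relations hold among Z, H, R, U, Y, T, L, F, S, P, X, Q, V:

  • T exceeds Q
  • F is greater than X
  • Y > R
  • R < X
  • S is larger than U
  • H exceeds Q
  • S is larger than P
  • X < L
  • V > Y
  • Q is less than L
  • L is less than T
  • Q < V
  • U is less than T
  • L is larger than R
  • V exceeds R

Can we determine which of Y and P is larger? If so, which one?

undetermined

Following every chain through P: above P we get S.
Y is not reached, and no chain runs the other way from Y to P.
So the given relations leave the order of P and Y undetermined.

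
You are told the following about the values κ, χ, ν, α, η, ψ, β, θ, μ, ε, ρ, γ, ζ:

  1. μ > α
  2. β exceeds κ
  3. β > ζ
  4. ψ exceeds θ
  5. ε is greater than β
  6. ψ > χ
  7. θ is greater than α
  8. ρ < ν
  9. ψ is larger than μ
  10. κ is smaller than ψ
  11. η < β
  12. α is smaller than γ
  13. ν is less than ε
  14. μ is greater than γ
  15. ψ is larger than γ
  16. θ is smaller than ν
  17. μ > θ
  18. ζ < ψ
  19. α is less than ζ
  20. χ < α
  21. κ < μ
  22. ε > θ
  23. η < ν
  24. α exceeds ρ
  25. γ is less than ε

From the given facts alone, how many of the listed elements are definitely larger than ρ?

From ρ the given relations immediately reach α, ν.
From those, θ, γ, ζ, μ, ε — 7 in total.
From those, β, ψ — 9 in total.
No other element is forced above ρ by the given relations, so the count is 9.

9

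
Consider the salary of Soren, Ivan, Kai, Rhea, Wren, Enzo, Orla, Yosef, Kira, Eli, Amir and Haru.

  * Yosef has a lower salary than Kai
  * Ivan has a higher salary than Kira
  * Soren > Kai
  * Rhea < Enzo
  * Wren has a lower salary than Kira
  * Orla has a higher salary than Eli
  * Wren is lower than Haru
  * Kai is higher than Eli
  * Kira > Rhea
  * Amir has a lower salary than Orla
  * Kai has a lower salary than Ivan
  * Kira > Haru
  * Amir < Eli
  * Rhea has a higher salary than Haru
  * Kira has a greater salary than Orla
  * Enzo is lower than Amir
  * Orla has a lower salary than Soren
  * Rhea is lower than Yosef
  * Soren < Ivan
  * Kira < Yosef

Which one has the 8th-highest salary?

Piecing the relations together gives one ordering: Wren < Haru < Rhea < Enzo < Amir < Eli < Orla < Kira < Yosef < Kai < Soren < Ivan.
Counting 8 from the largest end gives Amir.

Amir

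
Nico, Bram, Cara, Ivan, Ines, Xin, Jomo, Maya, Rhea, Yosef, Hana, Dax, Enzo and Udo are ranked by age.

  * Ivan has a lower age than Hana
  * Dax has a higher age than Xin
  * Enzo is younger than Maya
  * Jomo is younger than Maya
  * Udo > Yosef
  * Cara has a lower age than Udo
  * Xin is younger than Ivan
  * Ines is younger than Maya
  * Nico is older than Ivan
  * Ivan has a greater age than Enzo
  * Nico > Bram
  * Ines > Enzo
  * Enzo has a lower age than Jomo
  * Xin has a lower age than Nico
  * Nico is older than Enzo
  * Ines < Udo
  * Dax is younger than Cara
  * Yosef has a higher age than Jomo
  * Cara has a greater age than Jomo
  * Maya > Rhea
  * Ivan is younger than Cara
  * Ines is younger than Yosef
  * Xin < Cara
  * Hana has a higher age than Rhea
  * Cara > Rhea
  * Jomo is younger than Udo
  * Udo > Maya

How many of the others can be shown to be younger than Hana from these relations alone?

4

The elements the relations force below Hana are Enzo, Xin, Ivan, Rhea — no chain reaches any other.
That is 4.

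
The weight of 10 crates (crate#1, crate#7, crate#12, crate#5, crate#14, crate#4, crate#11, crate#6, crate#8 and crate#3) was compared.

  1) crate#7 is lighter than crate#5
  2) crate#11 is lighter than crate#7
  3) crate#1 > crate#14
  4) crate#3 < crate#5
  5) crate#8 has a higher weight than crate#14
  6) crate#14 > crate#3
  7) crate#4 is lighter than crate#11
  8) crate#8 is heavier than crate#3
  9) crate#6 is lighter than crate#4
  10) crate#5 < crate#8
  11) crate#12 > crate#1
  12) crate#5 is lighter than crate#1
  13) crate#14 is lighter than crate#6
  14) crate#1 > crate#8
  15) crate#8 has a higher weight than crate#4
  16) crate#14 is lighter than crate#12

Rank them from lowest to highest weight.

crate#3 < crate#14 < crate#6 < crate#4 < crate#11 < crate#7 < crate#5 < crate#8 < crate#1 < crate#12

Nothing is placed below crate#3, so it is least; from there crate#3 < crate#14; crate#14 < crate#6; crate#6 < crate#4; crate#4 < crate#11; crate#11 < crate#7; crate#7 < crate#5; crate#5 < crate#8; crate#8 < crate#1; crate#1 < crate#12, each given directly.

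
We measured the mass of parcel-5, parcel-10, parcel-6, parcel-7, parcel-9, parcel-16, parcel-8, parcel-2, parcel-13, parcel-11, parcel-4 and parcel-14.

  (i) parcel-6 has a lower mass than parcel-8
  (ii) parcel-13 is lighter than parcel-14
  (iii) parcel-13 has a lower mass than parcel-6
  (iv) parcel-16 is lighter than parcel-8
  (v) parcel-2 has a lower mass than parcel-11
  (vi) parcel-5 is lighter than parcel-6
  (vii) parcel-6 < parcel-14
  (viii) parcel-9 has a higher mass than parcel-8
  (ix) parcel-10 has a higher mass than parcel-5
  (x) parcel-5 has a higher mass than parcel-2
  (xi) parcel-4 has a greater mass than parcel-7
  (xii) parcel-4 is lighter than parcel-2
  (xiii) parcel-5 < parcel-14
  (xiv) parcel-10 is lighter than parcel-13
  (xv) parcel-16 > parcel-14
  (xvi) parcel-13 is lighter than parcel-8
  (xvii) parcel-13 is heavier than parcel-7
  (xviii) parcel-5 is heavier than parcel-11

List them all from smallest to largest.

Nothing is placed below parcel-7, so it is least; from there parcel-7 < parcel-4; parcel-4 < parcel-2; parcel-2 < parcel-11; parcel-11 < parcel-5; parcel-5 < parcel-10; parcel-10 < parcel-13; parcel-13 < parcel-6; parcel-6 < parcel-14; parcel-14 < parcel-16; parcel-16 < parcel-8; parcel-8 < parcel-9, each given directly.

parcel-7 < parcel-4 < parcel-2 < parcel-11 < parcel-5 < parcel-10 < parcel-13 < parcel-6 < parcel-14 < parcel-16 < parcel-8 < parcel-9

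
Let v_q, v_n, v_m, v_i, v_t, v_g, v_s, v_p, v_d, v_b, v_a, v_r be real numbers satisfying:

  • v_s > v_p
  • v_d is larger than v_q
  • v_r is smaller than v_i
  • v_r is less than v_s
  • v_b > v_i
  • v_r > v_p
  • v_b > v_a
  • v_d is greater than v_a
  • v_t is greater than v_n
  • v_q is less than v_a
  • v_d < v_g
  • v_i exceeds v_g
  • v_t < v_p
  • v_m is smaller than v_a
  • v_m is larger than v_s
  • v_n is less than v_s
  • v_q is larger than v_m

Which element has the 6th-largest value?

Chaining the given pairs: v_n < v_t < v_p < v_r < v_s < v_m < v_q < v_a < v_d < v_g < v_i < v_b.
The 6th largest is v_q.

v_q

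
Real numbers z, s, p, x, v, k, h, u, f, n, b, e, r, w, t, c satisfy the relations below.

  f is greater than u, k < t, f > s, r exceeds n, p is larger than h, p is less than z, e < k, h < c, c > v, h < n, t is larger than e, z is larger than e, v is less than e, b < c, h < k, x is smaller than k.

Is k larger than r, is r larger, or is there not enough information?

Following every chain through k: above k we get t; below k we get h, v, e, x.
r is not reached, and no chain runs the other way from r to k.
So the given relations leave the order of k and r undetermined.

undetermined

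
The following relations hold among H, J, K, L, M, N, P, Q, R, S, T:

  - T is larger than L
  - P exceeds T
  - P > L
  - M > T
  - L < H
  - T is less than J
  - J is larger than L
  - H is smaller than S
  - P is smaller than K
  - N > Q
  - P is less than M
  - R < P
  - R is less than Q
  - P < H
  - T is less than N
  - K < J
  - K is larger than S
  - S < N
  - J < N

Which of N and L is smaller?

L < T and T < P give L < P.
Then P < H extends the chain to H.
With H < S: L < T < P < H < S.
With S < K: L < T < P < H < S < K.
Then K < J extends the chain to J.
Then J < N extends the chain to N.
So L < N; L is the smaller of the two.

L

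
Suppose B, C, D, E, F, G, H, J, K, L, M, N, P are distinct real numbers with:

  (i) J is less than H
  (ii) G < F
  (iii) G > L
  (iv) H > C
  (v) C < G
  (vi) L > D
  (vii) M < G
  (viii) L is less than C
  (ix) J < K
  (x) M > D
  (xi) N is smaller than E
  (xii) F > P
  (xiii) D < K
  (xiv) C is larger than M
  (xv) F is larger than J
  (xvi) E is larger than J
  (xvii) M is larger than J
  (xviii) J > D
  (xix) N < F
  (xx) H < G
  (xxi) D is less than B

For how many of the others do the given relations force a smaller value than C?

From C the given relations immediately reach L, M.
From those, D, J — 4 in total.
No other element is forced below C by the given relations, so the count is 4.

4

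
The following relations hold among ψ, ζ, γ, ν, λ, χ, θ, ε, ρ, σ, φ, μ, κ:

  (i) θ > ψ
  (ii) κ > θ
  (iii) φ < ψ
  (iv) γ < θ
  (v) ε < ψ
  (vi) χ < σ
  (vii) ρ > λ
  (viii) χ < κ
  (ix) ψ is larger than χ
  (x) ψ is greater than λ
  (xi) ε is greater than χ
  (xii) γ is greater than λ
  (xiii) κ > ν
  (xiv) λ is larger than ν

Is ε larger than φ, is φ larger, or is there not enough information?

Following every chain through φ: above φ we get ψ, θ, κ.
ε is not reached, and no chain runs the other way from ε to φ.
So the given relations leave the order of φ and ε undetermined.

undetermined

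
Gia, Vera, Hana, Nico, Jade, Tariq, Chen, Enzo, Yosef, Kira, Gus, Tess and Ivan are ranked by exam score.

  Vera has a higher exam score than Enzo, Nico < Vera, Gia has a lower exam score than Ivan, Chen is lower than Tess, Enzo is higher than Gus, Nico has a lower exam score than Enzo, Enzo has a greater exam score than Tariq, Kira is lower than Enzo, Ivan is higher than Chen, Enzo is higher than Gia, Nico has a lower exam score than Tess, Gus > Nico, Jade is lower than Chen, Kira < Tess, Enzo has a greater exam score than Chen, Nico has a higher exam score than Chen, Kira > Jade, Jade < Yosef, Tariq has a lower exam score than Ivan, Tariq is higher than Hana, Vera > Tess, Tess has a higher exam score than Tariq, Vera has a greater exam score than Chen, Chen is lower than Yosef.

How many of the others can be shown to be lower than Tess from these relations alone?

Directly below Tess: Chen, Nico, Tariq, Kira.
One step further: Hana, Jade (6 so far).
Nothing else is reachable below Tess; 6 in all.

6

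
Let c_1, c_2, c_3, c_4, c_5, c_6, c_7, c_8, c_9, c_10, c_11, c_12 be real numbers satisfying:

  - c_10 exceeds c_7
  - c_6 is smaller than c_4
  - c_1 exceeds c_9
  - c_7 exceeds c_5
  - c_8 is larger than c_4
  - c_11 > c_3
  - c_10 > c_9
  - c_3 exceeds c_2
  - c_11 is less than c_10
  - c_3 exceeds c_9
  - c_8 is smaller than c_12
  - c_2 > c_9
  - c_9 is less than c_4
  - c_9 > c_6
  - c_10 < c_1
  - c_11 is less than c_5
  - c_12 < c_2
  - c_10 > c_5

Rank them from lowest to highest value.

c_6 < c_9 < c_4 < c_8 < c_12 < c_2 < c_3 < c_11 < c_5 < c_7 < c_10 < c_1

Nothing is placed below c_6, so it is least; from there c_6 < c_9; c_9 < c_4; c_4 < c_8; c_8 < c_12; c_12 < c_2; c_2 < c_3; c_3 < c_11; c_11 < c_5; c_5 < c_7; c_7 < c_10; c_10 < c_1, each given directly.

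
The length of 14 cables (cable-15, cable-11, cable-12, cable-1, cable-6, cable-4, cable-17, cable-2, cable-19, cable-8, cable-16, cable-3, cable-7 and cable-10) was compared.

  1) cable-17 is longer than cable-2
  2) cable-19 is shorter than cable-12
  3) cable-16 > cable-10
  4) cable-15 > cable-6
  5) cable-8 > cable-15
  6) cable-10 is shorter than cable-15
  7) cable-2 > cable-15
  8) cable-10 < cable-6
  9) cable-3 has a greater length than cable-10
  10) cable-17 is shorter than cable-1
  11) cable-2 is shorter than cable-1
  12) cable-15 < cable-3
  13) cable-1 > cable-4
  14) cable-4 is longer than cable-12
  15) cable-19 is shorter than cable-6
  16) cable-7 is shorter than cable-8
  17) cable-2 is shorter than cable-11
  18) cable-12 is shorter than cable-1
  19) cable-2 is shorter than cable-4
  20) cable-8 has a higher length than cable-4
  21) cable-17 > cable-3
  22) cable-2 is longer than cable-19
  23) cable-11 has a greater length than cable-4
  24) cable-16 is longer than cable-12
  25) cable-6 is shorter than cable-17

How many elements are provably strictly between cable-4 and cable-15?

The relations place cable-15 below cable-4. An element lies strictly between them when it is forced above cable-15 and also forced below cable-4.
Above cable-15: {cable-2, cable-3, cable-17, cable-8, cable-11, cable-1}. Below cable-4: {cable-19, cable-10, cable-6, cable-2, cable-12}.
Intersection: {cable-2} — 1.

1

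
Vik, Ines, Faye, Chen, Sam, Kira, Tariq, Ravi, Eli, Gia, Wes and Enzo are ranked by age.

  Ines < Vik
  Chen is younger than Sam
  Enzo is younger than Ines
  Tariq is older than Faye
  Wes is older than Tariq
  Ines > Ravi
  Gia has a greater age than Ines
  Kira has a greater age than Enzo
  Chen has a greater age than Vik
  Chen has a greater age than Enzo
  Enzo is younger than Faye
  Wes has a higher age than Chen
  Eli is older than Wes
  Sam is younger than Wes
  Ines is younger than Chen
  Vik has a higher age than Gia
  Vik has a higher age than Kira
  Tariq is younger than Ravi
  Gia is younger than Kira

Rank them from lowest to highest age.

Enzo < Faye < Tariq < Ravi < Ines < Gia < Kira < Vik < Chen < Sam < Wes < Eli

Nothing is placed below Enzo, so it is least; from there Enzo < Faye; Faye < Tariq; Tariq < Ravi; Ravi < Ines; Ines < Gia; Gia < Kira; Kira < Vik; Vik < Chen; Chen < Sam; Sam < Wes; Wes < Eli, each given directly.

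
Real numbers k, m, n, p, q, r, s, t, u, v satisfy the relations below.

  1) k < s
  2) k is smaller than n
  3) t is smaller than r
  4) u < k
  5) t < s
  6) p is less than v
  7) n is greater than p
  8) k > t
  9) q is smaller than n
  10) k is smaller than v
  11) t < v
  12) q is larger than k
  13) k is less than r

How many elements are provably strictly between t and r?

1

Chaining upward from t reaches: k, s, v, q, n.
Chaining downward from r reaches: u, k.
Strictly between t and r are those in both lists: k — 1 element.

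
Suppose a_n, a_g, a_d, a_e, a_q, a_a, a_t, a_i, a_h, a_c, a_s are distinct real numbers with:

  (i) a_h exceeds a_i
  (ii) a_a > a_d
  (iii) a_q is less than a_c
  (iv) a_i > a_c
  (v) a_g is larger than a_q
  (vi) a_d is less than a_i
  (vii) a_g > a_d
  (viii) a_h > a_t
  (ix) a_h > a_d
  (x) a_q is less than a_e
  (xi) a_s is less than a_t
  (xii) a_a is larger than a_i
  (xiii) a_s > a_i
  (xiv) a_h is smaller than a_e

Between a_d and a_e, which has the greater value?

Chaining the given relations: a_d < a_i < a_s < a_t < a_h < a_e.
So a_d < a_e; a_e is the larger of the two.

a_e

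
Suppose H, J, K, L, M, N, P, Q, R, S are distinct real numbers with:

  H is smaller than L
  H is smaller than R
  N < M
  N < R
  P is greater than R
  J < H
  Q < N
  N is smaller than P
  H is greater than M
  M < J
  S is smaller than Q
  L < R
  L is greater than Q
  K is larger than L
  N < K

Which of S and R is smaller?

Link the given pairs in sequence: S < Q; Q < N; N < M; M < J; J < H; H < L; L < R.
Together: S < Q < N < M < J < H < L < R.
So S < R; S is the smaller of the two.

S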